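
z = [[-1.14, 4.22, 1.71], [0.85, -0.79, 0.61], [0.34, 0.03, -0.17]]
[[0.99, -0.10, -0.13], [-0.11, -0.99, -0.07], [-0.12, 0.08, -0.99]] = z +[[2.13,-4.32,-1.84], [-0.96,-0.2,-0.68], [-0.46,0.05,-0.82]]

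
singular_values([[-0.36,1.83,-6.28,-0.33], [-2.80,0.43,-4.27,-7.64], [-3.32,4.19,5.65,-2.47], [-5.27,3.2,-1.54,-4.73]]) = [12.24, 9.45, 4.03, 1.32]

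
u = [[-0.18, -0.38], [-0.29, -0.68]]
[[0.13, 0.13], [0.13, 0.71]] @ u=[[-0.06, -0.14], [-0.23, -0.53]]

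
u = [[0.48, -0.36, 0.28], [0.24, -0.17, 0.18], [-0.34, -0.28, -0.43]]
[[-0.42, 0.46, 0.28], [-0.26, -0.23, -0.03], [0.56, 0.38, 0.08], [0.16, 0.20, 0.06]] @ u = [[-0.19, -0.01, -0.16],[-0.17, 0.14, -0.1],[0.33, -0.29, 0.19],[0.1, -0.11, 0.06]]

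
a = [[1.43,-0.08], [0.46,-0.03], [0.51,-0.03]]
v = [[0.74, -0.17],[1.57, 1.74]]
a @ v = [[0.93, -0.38], [0.29, -0.13], [0.33, -0.14]]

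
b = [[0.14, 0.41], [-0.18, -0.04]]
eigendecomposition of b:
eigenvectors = [[0.83+0.00j, 0.83-0.00j],[-0.18+0.52j, -0.18-0.52j]]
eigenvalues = [(0.05+0.26j), (0.05-0.26j)]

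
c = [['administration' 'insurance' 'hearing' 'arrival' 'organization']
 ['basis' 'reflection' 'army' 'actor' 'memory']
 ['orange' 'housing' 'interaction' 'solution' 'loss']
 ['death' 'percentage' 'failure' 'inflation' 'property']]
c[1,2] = 'army'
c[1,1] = 'reflection'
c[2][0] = 'orange'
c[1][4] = 'memory'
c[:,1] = ['insurance', 'reflection', 'housing', 'percentage']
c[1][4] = 'memory'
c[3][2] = 'failure'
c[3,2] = 'failure'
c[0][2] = 'hearing'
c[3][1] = 'percentage'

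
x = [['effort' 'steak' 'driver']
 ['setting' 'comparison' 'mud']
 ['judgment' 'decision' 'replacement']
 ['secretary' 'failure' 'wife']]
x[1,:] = ['setting', 'comparison', 'mud']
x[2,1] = 'decision'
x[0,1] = 'steak'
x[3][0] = 'secretary'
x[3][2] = 'wife'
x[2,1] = 'decision'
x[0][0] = 'effort'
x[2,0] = 'judgment'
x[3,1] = 'failure'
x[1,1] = 'comparison'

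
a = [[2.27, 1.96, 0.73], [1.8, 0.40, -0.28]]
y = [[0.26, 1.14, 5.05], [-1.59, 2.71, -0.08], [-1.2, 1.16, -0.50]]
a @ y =[[-3.40, 8.75, 10.94], [0.17, 2.81, 9.2]]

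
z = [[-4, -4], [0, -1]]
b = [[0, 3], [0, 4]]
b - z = [[4, 7], [0, 5]]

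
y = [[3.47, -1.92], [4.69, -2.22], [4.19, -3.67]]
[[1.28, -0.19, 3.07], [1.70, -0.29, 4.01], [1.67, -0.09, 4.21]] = y@[[0.32,-0.11,0.68], [-0.09,-0.1,-0.37]]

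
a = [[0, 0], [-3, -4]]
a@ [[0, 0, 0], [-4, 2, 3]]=[[0, 0, 0], [16, -8, -12]]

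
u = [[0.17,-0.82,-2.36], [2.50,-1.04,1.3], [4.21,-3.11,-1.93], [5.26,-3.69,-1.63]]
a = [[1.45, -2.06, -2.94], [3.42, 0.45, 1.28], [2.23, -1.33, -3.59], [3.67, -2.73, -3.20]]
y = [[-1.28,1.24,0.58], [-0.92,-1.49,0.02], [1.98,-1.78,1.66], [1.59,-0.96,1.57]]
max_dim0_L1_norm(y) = 5.77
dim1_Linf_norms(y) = [1.28, 1.49, 1.98, 1.59]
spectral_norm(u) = 9.01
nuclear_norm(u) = 12.09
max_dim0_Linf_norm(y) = 1.98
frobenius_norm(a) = 8.91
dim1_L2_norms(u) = [2.5, 3.0, 5.58, 6.63]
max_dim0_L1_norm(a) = 11.01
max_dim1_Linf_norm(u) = 5.26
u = y + a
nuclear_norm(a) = 12.73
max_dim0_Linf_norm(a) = 3.67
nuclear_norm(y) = 7.35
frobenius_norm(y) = 4.73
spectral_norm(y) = 4.13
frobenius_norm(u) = 9.51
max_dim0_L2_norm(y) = 2.99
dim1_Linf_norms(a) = [2.94, 3.42, 3.59, 3.67]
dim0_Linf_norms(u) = [5.26, 3.69, 2.36]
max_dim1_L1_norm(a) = 9.6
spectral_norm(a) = 8.02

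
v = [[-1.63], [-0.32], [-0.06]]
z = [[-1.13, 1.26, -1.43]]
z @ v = [[1.52]]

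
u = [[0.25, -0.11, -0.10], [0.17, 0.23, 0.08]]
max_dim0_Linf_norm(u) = 0.25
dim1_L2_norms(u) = [0.29, 0.3]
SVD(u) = [[0.64,0.77], [0.77,-0.64]] @ diag([0.30947444695193554, 0.27753480265327735]) @ [[0.94, 0.35, -0.01], [0.31, -0.83, -0.46]]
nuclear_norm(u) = 0.59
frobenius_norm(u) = 0.42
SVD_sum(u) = [[0.18,0.07,-0.00], [0.22,0.08,-0.0]] + [[0.07, -0.18, -0.10], [-0.05, 0.15, 0.08]]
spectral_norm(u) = 0.31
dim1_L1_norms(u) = [0.46, 0.48]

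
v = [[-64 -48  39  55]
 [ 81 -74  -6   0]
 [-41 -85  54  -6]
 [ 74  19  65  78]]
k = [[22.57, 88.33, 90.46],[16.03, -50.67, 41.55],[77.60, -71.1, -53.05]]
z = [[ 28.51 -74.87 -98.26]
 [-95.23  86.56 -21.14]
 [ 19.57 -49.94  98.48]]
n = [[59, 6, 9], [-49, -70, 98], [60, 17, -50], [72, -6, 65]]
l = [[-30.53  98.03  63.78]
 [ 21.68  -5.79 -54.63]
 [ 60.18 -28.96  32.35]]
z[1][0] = -95.23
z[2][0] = 19.57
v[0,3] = 55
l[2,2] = 32.35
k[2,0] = 77.6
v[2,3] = -6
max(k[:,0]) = 77.6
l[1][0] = 21.68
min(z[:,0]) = -95.23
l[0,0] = -30.53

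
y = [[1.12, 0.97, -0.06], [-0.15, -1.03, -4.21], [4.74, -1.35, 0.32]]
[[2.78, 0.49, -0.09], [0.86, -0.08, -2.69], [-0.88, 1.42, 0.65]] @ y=[[2.61, 2.31, -2.26], [-11.78, 4.55, -0.58], [1.88, -3.19, -5.72]]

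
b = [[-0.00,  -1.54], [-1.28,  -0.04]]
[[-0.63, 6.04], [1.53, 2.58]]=b @ [[-1.21, -1.89], [0.41, -3.92]]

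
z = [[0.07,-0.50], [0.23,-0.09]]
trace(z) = -0.02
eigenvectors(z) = [[0.83+0.00j,(0.83-0j)], [(0.13-0.55j),(0.13+0.55j)]]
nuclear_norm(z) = 0.73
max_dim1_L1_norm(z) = 0.57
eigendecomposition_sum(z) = [[(0.03+0.17j), -0.25-0.01j], [(0.12+0j), (-0.04+0.16j)]] + [[0.03-0.17j, (-0.25+0.01j)], [(0.12-0j), (-0.04-0.16j)]]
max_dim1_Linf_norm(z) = 0.5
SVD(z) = [[-0.96, -0.28], [-0.28, 0.96]] @ diag([0.5220605088699476, 0.2082134123404432]) @ [[-0.25, 0.97], [0.97, 0.25]]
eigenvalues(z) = [(-0.01+0.33j), (-0.01-0.33j)]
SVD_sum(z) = [[0.13, -0.49], [0.04, -0.14]] + [[-0.06, -0.01], [0.19, 0.05]]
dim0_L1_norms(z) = [0.3, 0.59]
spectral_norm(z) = 0.52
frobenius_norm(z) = 0.56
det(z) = 0.11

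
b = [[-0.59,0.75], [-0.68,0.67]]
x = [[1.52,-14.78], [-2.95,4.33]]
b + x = [[0.93, -14.03], [-3.63, 5.0]]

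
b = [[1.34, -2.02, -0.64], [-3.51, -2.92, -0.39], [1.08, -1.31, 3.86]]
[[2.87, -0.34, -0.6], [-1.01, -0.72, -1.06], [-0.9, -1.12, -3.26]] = b@[[0.88, 0.02, -0.03], [-0.62, 0.25, 0.49], [-0.69, -0.21, -0.67]]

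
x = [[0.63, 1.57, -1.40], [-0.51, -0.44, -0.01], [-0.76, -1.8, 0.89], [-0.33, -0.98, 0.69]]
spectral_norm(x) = 3.33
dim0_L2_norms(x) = [1.16, 2.62, 1.8]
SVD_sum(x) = [[0.72, 1.71, -1.14], [-0.17, -0.4, 0.27], [-0.7, -1.67, 1.12], [-0.41, -0.97, 0.65]] + [[-0.17, -0.08, -0.22],[-0.25, -0.11, -0.32],[-0.14, -0.06, -0.18],[0.04, 0.02, 0.06]] + [[0.08, -0.06, -0.04], [-0.1, 0.07, 0.05], [0.08, -0.06, -0.04], [0.04, -0.03, -0.02]]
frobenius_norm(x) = 3.38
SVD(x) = [[-0.65,-0.51,-0.52], [0.15,-0.74,0.62], [0.64,-0.42,-0.54], [0.37,0.13,-0.23]] @ diag([3.326032627398437, 0.5700546862803486, 0.20795339894039913]) @ [[-0.33,-0.79,0.52], [0.58,0.27,0.77], [-0.74,0.56,0.37]]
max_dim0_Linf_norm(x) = 1.8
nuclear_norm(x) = 4.10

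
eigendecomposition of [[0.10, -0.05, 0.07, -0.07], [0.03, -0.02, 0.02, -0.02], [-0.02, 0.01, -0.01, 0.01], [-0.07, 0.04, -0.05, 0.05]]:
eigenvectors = [[-0.79, -0.6, -0.1, -0.0],  [-0.23, -0.16, -0.72, -0.00],  [0.15, 0.78, 0.27, 0.71],  [0.55, 0.07, 0.63, 0.71]]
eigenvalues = [0.12, 0.0, -0.01, 0.0]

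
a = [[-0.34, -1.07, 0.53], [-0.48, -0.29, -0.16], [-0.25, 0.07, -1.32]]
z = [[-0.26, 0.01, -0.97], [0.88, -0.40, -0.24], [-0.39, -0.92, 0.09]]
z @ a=[[0.33, 0.21, 1.14], [-0.05, -0.84, 0.85], [0.55, 0.69, -0.18]]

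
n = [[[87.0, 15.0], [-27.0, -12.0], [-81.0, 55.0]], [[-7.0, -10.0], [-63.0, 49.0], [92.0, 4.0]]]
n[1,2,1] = 4.0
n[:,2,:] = [[-81.0, 55.0], [92.0, 4.0]]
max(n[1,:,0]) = 92.0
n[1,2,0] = 92.0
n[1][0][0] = -7.0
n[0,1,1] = -12.0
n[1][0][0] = -7.0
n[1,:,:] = [[-7.0, -10.0], [-63.0, 49.0], [92.0, 4.0]]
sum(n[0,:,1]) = 58.0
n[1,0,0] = -7.0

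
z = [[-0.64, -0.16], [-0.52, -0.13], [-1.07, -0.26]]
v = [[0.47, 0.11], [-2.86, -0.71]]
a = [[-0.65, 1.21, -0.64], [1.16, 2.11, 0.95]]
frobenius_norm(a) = 3.00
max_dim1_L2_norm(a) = 2.59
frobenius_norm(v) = 2.99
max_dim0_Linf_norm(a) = 2.11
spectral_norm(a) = 2.65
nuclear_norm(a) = 4.06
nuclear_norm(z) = 1.40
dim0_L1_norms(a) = [1.81, 3.32, 1.59]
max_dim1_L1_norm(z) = 1.33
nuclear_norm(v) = 2.99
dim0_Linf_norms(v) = [2.86, 0.71]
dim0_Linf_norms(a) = [1.16, 2.11, 0.95]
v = a @ z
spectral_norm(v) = 2.99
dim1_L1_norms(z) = [0.8, 0.65, 1.33]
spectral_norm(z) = 1.39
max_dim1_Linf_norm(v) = 2.86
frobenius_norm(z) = 1.39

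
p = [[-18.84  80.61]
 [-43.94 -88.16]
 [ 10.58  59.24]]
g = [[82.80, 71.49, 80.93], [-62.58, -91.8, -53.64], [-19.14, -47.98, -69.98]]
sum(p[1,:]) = -132.1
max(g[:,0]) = 82.8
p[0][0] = -18.84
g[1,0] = -62.58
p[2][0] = 10.58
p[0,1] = 80.61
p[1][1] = -88.16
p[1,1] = -88.16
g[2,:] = [-19.14, -47.98, -69.98]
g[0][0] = 82.8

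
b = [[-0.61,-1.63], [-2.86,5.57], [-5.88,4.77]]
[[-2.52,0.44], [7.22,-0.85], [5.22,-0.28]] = b @ [[0.28, -0.13], [1.44, -0.22]]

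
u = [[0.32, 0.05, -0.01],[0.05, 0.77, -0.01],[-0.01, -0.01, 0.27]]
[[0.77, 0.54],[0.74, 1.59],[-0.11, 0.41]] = u @ [[2.27, 1.43], [0.81, 1.99], [-0.3, 1.65]]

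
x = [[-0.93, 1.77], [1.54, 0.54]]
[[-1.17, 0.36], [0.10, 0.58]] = x @[[0.25, 0.26], [-0.53, 0.34]]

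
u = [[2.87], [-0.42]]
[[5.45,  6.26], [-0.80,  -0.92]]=u @ [[1.9,2.18]]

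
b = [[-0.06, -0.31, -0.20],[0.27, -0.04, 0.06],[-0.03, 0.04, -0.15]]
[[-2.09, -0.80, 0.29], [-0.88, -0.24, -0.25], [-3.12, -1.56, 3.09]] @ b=[[-0.1,0.69,0.33],[-0.0,0.27,0.20],[-0.33,1.15,0.07]]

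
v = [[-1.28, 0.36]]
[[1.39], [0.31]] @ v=[[-1.78, 0.50], [-0.40, 0.11]]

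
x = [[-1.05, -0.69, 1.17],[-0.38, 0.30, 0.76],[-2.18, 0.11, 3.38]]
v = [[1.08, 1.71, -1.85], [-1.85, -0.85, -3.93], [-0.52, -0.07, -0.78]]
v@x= [[2.25, -0.44, -3.69], [10.83, 0.59, -16.09], [2.27, 0.25, -3.30]]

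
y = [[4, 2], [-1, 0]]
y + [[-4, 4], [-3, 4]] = [[0, 6], [-4, 4]]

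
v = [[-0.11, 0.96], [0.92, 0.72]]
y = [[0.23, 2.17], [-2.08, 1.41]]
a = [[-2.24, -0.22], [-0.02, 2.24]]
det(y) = 4.84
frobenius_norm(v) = 1.52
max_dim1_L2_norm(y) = 2.51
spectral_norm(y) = 2.87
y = v @ a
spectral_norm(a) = 2.34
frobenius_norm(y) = 3.33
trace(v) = 0.61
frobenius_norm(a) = 3.18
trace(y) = 1.64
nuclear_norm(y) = 4.56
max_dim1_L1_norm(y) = 3.49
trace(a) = 0.00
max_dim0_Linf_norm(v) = 0.96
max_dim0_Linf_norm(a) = 2.24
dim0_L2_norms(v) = [0.93, 1.2]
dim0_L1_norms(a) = [2.26, 2.46]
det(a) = -5.02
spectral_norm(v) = 1.33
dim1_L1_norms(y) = [2.4, 3.49]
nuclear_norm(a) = 4.49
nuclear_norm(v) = 2.06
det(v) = -0.96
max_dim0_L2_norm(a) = 2.25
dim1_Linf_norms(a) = [2.24, 2.24]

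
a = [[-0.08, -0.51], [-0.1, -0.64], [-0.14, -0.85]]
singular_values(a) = [1.2, 0.0]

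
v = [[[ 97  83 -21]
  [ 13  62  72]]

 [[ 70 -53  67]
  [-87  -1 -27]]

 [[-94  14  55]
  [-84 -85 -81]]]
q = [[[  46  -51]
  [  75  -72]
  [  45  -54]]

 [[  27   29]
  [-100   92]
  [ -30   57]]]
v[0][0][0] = 97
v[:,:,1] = [[83, 62], [-53, -1], [14, -85]]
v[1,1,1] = -1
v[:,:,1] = [[83, 62], [-53, -1], [14, -85]]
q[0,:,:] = [[46, -51], [75, -72], [45, -54]]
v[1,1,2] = -27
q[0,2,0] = 45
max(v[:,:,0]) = 97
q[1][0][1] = 29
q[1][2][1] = 57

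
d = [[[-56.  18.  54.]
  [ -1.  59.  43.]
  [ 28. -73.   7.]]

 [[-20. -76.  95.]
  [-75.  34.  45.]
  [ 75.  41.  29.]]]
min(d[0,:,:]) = -73.0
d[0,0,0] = -56.0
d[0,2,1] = -73.0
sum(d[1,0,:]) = -1.0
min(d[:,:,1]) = -76.0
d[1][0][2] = 95.0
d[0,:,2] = [54.0, 43.0, 7.0]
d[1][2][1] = 41.0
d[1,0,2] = 95.0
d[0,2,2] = 7.0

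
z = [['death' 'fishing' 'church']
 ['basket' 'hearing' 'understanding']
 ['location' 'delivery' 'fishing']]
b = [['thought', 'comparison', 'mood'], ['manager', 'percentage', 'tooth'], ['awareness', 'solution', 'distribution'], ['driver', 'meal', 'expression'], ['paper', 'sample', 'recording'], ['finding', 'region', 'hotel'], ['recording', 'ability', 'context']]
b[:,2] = ['mood', 'tooth', 'distribution', 'expression', 'recording', 'hotel', 'context']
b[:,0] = ['thought', 'manager', 'awareness', 'driver', 'paper', 'finding', 'recording']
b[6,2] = 'context'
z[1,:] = ['basket', 'hearing', 'understanding']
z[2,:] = ['location', 'delivery', 'fishing']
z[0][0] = 'death'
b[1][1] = 'percentage'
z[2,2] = 'fishing'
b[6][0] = 'recording'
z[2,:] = ['location', 'delivery', 'fishing']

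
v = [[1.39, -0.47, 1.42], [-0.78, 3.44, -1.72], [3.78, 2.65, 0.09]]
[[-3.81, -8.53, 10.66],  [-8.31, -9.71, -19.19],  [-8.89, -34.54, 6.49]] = v @ [[1.2, -5.37, 4.1], [-4.88, -5.29, -3.48], [-5.47, -2.50, 2.34]]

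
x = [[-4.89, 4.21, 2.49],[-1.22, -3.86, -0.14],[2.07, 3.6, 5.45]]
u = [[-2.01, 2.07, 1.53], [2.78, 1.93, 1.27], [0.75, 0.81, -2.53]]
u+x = [[-6.90,  6.28,  4.02], [1.56,  -1.93,  1.13], [2.82,  4.41,  2.92]]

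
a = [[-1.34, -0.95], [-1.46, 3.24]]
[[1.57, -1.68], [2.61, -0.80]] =a@[[-1.32, 1.08], [0.21, 0.24]]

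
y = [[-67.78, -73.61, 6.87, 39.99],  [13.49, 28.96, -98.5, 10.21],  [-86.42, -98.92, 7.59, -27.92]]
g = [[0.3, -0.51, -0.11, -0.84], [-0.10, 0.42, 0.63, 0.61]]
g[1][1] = 0.42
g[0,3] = -0.844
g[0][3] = -0.844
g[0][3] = -0.844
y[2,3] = -27.92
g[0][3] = -0.844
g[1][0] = -0.103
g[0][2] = -0.114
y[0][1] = -73.61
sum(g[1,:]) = 1.558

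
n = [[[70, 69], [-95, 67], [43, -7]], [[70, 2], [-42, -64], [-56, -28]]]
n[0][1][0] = -95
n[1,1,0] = -42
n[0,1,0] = -95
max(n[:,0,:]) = 70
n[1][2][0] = -56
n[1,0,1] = 2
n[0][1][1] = 67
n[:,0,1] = [69, 2]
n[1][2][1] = -28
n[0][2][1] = -7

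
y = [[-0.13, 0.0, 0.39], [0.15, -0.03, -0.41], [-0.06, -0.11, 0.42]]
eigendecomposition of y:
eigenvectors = [[0.49, -0.79, -0.60], [-0.47, -0.55, 0.80], [0.73, -0.26, 0.09]]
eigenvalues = [0.45, -0.0, -0.19]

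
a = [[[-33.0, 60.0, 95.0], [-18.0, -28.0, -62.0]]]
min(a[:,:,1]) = -28.0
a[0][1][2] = -62.0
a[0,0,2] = 95.0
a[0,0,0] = -33.0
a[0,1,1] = -28.0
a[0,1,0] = -18.0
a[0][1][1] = -28.0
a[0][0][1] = 60.0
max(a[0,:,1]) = 60.0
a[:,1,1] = [-28.0]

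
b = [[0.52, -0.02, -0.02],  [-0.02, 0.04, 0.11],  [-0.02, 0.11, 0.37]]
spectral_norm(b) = 0.53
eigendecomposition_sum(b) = [[0.50, -0.04, -0.09], [-0.04, 0.00, 0.01], [-0.09, 0.01, 0.02]] + [[0.02, 0.02, 0.07], [0.02, 0.03, 0.1], [0.07, 0.1, 0.35]] + [[0.0, 0.00, -0.00], [0.00, 0.01, -0.0], [-0.0, -0.00, 0.00]]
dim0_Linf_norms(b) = [0.52, 0.11, 0.37]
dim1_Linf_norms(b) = [0.52, 0.11, 0.37]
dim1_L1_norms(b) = [0.56, 0.17, 0.5]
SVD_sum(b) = [[0.5,-0.04,-0.09], [-0.04,0.0,0.01], [-0.09,0.01,0.02]] + [[0.02, 0.02, 0.07], [0.02, 0.03, 0.10], [0.07, 0.1, 0.35]] + [[0.0, 0.0, -0.0], [0.0, 0.01, -0.00], [-0.0, -0.00, 0.00]]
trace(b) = 0.93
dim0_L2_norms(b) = [0.52, 0.12, 0.39]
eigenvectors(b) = [[0.98, -0.2, -0.03], [-0.08, -0.28, -0.96], [-0.18, -0.94, 0.29]]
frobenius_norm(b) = 0.66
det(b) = 0.00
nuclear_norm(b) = 0.93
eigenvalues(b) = [0.53, 0.4, 0.01]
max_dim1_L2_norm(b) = 0.52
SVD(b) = [[-0.98, -0.20, -0.03], [0.08, -0.28, -0.96], [0.18, -0.94, 0.29]] @ diag([0.5254353216770306, 0.39821783015389217, 0.006346848169077257]) @ [[-0.98, 0.08, 0.18], [-0.2, -0.28, -0.94], [-0.03, -0.96, 0.29]]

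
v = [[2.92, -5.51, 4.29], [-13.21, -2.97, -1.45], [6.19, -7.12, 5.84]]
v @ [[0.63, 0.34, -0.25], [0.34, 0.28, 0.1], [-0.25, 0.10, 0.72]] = [[-1.11, -0.12, 1.81],[-8.97, -5.47, 1.96],[0.02, 0.7, 1.95]]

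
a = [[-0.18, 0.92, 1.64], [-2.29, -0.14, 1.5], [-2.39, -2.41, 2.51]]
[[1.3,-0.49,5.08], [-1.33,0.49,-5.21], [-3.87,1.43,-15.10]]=a@ [[0.64, -0.24, 2.51], [1.18, -0.44, 4.6], [0.20, -0.08, 0.79]]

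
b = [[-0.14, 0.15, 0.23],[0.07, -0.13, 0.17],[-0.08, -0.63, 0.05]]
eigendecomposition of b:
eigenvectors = [[(-0.94+0j), 0.06-0.50j, 0.06+0.50j], [(0.23+0j), 0.04-0.37j, 0.04+0.37j], [(0.24+0j), 0.78+0.00j, (0.78-0j)]]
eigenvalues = [(-0.24+0j), (0.01+0.35j), (0.01-0.35j)]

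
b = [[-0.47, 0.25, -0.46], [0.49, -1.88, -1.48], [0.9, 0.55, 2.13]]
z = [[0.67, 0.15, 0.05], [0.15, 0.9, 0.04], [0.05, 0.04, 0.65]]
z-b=[[1.14, -0.1, 0.51], [-0.34, 2.78, 1.52], [-0.85, -0.51, -1.48]]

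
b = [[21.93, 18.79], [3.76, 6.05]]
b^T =[[21.93,  3.76],[18.79,  6.05]]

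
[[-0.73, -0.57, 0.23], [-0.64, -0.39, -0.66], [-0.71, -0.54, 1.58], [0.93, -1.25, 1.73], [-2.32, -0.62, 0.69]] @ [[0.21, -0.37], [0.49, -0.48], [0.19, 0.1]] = [[-0.39, 0.57],  [-0.45, 0.36],  [-0.11, 0.68],  [-0.09, 0.43],  [-0.66, 1.22]]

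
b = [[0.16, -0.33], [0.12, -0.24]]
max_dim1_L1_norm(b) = 0.49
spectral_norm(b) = 0.45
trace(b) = -0.08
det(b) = 0.00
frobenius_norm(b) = 0.45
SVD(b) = [[-0.81,-0.59], [-0.59,0.81]] @ diag([0.4544150376020591, 0.002640757678998431]) @ [[-0.44, 0.90], [0.9, 0.44]]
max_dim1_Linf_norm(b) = 0.33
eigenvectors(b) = [[0.88, 0.83],[0.48, 0.55]]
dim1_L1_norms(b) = [0.49, 0.36]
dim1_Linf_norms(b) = [0.33, 0.24]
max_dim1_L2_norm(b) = 0.37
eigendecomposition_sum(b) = [[-0.11, 0.16], [-0.06, 0.09]] + [[0.27, -0.49], [0.18, -0.33]]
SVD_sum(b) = [[0.16, -0.33], [0.12, -0.24]] + [[-0.0, -0.00], [0.0, 0.0]]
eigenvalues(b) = [-0.02, -0.06]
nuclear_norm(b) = 0.46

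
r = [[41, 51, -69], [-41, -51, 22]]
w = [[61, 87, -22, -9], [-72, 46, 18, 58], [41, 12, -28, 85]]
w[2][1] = 12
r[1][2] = 22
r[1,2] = 22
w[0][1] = 87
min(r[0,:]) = -69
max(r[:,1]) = 51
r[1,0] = -41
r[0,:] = [41, 51, -69]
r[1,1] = -51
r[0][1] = 51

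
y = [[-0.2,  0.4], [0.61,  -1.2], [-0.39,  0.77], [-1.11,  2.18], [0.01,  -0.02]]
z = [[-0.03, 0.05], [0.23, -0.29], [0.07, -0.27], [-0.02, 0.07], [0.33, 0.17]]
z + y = [[-0.23, 0.45], [0.84, -1.49], [-0.32, 0.5], [-1.13, 2.25], [0.34, 0.15]]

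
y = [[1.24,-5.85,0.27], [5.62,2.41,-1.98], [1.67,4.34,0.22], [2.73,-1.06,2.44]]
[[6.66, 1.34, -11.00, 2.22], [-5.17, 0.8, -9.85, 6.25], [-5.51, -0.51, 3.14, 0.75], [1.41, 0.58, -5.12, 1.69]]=y @ [[-0.28, 0.20, -2.08, 1.01], [-1.18, -0.19, 1.48, -0.19], [0.38, -0.07, 0.87, -0.52]]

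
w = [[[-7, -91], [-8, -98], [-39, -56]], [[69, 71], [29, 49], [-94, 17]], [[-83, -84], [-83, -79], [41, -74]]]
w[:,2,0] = [-39, -94, 41]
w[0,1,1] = -98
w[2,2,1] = -74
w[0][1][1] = -98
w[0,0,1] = -91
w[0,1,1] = -98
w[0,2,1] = -56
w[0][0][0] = -7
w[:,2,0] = [-39, -94, 41]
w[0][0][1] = -91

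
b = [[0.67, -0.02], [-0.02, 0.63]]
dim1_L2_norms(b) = [0.67, 0.63]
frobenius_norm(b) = 0.92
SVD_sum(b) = [[0.58, -0.24], [-0.24, 0.10]] + [[0.09, 0.22], [0.22, 0.53]]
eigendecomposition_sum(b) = [[0.58, -0.24], [-0.24, 0.1]] + [[0.09, 0.22], [0.22, 0.53]]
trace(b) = 1.30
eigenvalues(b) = [0.68, 0.62]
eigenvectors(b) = [[0.92, 0.38], [-0.38, 0.92]]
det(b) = 0.42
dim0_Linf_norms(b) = [0.67, 0.63]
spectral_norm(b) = 0.68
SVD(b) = [[-0.92, 0.38], [0.38, 0.92]] @ diag([0.6782842712474619, 0.6217157287525381]) @ [[-0.92, 0.38], [0.38, 0.92]]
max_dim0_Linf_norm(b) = 0.67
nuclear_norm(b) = 1.30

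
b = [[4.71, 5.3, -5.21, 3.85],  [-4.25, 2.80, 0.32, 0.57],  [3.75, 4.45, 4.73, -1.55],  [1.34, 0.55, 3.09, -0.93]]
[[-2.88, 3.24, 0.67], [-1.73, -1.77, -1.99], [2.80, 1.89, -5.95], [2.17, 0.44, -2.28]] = b @ [[0.30, 0.48, 0.03],[-0.28, 0.11, -0.68],[0.68, -0.09, -0.52],[0.19, -0.02, 0.37]]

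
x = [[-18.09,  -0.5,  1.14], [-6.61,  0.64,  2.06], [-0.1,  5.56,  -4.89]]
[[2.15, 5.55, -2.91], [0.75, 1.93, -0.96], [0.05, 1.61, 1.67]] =x @ [[-0.12, -0.32, 0.15],[-0.01, 0.16, 0.25],[-0.02, -0.14, -0.06]]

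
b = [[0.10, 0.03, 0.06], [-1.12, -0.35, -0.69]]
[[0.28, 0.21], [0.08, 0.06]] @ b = [[-0.21, -0.07, -0.13], [-0.06, -0.02, -0.04]]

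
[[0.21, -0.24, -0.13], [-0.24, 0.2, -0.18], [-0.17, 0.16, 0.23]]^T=[[0.21, -0.24, -0.17], [-0.24, 0.2, 0.16], [-0.13, -0.18, 0.23]]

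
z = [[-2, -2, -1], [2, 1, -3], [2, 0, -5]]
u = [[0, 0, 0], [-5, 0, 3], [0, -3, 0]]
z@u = [[10, 3, -6], [-5, 9, 3], [0, 15, 0]]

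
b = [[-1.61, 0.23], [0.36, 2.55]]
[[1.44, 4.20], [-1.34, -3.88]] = b@ [[-0.95, -2.77], [-0.39, -1.13]]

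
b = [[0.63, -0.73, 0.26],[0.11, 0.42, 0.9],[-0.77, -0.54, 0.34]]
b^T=[[0.63, 0.11, -0.77], [-0.73, 0.42, -0.54], [0.26, 0.90, 0.34]]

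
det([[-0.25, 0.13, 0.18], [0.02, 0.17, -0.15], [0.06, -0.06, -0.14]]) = 0.005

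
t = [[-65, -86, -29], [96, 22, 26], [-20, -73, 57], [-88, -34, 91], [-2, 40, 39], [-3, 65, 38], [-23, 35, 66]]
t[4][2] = 39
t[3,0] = -88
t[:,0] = [-65, 96, -20, -88, -2, -3, -23]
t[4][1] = 40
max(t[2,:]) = 57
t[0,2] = -29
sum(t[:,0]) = -105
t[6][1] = 35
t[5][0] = -3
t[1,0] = 96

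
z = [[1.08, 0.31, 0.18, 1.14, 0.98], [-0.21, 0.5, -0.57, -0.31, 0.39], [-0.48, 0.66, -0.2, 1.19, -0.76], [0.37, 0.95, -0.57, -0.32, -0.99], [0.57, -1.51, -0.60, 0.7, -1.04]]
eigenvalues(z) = [(-1.14+0.96j), (-1.14-0.96j), (1.51+0j), (0.4+1.3j), (0.4-1.3j)]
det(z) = 6.29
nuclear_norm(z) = 7.88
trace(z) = 0.02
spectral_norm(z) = 2.23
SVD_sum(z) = [[-0.03, 0.09, 0.03, -0.06, 0.09], [-0.11, 0.37, 0.13, -0.24, 0.35], [0.09, -0.30, -0.1, 0.19, -0.28], [0.01, -0.03, -0.01, 0.02, -0.03], [0.4, -1.32, -0.45, 0.85, -1.25]] + [[0.67, -0.46, 0.42, 0.78, 1.08], [-0.11, 0.08, -0.07, -0.13, -0.18], [-0.15, 0.11, -0.1, -0.18, -0.25], [-0.45, 0.30, -0.28, -0.52, -0.72], [0.06, -0.04, 0.04, 0.07, 0.1]] + [[0.12, 0.62, -0.13, 0.58, -0.18], [0.02, 0.09, -0.02, 0.08, -0.03], [0.18, 0.95, -0.2, 0.89, -0.27], [0.10, 0.55, -0.12, 0.52, -0.16], [-0.03, -0.16, 0.03, -0.15, 0.05]] + [[0.32, 0.05, -0.14, -0.16, -0.01], [0.18, 0.03, -0.08, -0.09, -0.0], [-0.57, -0.09, 0.26, 0.28, 0.01], [0.66, 0.11, -0.3, -0.32, -0.02], [0.19, 0.03, -0.08, -0.09, -0.00]] + [[0.0, 0.0, 0.00, -0.0, -0.0], [-0.19, -0.07, -0.53, 0.06, 0.25], [-0.02, -0.01, -0.06, 0.01, 0.03], [0.05, 0.02, 0.14, -0.02, -0.06], [-0.05, -0.02, -0.14, 0.02, 0.07]]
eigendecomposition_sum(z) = [[(-0.11+0.05j), (0.07+0.39j), 0.13+0.27j, 0.11-0.40j, 0.43+0.25j],[-0.02-0.02j, (-0.07+0.05j), -0.04+0.05j, (0.09-0.02j), (-0+0.11j)],[-0.09-0.09j, (-0.35+0.21j), -0.22+0.22j, (0.43-0.04j), -0.09+0.51j],[(0.15-0.05j), (-0.07-0.5j), -0.14-0.36j, -0.17+0.51j, (-0.53-0.35j)],[0.06-0.14j, (-0.38-0.27j), (-0.33-0.13j), 0.23+0.44j, (-0.58+0.13j)]] + [[-0.11-0.05j, (0.07-0.39j), (0.13-0.27j), (0.11+0.4j), (0.43-0.25j)],[-0.02+0.02j, (-0.07-0.05j), -0.04-0.05j, 0.09+0.02j, -0.00-0.11j],[(-0.09+0.09j), -0.35-0.21j, (-0.22-0.22j), 0.43+0.04j, (-0.09-0.51j)],[(0.15+0.05j), -0.07+0.50j, (-0.14+0.36j), (-0.17-0.51j), (-0.53+0.35j)],[0.06+0.14j, (-0.38+0.27j), -0.33+0.13j, (0.23-0.44j), (-0.58-0.13j)]] + [[(1.21+0j), (0.27+0j), -0.30+0.00j, 0.64-0.00j, 0.34+0.00j], [0.05+0.00j, (0.01+0j), -0.01+0.00j, 0.02-0.00j, (0.01+0j)], [-0.37-0.00j, -0.08-0.00j, 0.09-0.00j, -0.19+0.00j, (-0.1-0j)], [(0.18+0j), (0.04+0j), (-0.04+0j), (0.09-0j), (0.05+0j)], [0.38+0.00j, (0.08+0j), -0.09+0.00j, (0.2-0j), 0.11+0.00j]] + [[(0.05+0.01j), -0.05-0.29j, 0.11+0.03j, 0.14-0.02j, -0.11+0.03j], [-0.11+0.01j, (0.31+0.53j), (-0.24+0.02j), -0.26+0.14j, (0.19-0.13j)], [(0.03+0.16j), (0.72-0.57j), (0.08+0.35j), (0.26+0.35j), (-0.24-0.26j)], [-0.05+0.08j, 0.53+0.08j, -0.12+0.17j, -0.04+0.25j, 0.01-0.20j], [(0.04-0.06j), -0.41-0.02j, 0.08-0.14j, (0.01-0.2j), 0.16j]] + [[(0.05-0.01j), -0.05+0.29j, (0.11-0.03j), 0.14+0.02j, (-0.11-0.03j)], [(-0.11-0.01j), (0.31-0.53j), -0.24-0.02j, -0.26-0.14j, (0.19+0.13j)], [(0.03-0.16j), (0.72+0.57j), 0.08-0.35j, (0.26-0.35j), (-0.24+0.26j)], [-0.05-0.08j, 0.53-0.08j, -0.12-0.17j, (-0.04-0.25j), (0.01+0.2j)], [0.04+0.06j, (-0.41+0.02j), (0.08+0.14j), (0.01+0.2j), -0.16j]]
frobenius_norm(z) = 3.76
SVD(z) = [[-0.07, -0.81, 0.48, 0.33, -0.01], [-0.26, 0.13, 0.07, 0.19, 0.93], [0.21, 0.19, 0.75, -0.59, 0.10], [0.02, 0.54, 0.43, 0.68, -0.24], [0.94, -0.07, -0.12, 0.19, 0.25]] @ diag([2.231585241968222, 1.9997086833009718, 1.822311688124237, 1.1696937896558997, 0.6613539442133307]) @ [[0.19, -0.63, -0.21, 0.41, -0.59], [-0.42, 0.28, -0.26, -0.48, -0.67], [0.13, 0.7, -0.15, 0.66, -0.2], [0.83, 0.14, -0.37, -0.4, -0.02], [-0.3, -0.11, -0.85, 0.11, 0.4]]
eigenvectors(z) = [[-0.44+0.02j, (-0.44-0.02j), -0.91+0.00j, (-0.1+0.2j), -0.10-0.20j], [-0.05-0.08j, -0.05+0.08j, -0.03+0.00j, (0.06-0.46j), (0.06+0.46j)], [(-0.18-0.42j), -0.18+0.42j, (0.27+0j), -0.69+0.00j, -0.69-0.00j], [0.56+0.00j, 0.56-0.00j, (-0.13+0j), (-0.27-0.29j), (-0.27+0.29j)], [0.36-0.38j, (0.36+0.38j), (-0.28+0j), (0.23+0.21j), 0.23-0.21j]]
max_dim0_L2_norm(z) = 1.99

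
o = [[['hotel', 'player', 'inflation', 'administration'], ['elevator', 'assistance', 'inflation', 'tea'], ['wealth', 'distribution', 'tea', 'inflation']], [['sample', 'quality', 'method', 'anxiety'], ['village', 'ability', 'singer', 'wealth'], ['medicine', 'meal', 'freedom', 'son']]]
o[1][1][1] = 'ability'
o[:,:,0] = [['hotel', 'elevator', 'wealth'], ['sample', 'village', 'medicine']]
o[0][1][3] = 'tea'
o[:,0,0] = ['hotel', 'sample']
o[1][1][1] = 'ability'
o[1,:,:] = [['sample', 'quality', 'method', 'anxiety'], ['village', 'ability', 'singer', 'wealth'], ['medicine', 'meal', 'freedom', 'son']]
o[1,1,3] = 'wealth'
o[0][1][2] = 'inflation'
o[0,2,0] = 'wealth'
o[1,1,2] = 'singer'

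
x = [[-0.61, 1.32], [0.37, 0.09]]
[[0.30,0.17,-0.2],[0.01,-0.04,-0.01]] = x@[[-0.03,-0.12,0.02], [0.21,0.07,-0.14]]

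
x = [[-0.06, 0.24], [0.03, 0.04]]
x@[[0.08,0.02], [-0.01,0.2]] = [[-0.01, 0.05], [0.00, 0.01]]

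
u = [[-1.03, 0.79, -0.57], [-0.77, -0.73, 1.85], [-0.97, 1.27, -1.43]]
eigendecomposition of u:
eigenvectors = [[0.35,  0.55,  0.45], [0.81,  0.74,  -0.49], [0.47,  0.38,  0.75]]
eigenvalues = [0.02, -0.36, -2.85]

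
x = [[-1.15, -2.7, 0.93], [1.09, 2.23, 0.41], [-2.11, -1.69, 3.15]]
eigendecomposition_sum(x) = [[(-0.73+1.31j), -1.38+0.97j, (0.71-0.33j)],[(1.01-0.39j), 1.21+0.10j, -0.55-0.14j],[-0.32+0.75j, (-0.69+0.6j), (0.37-0.22j)]] + [[-0.73-1.31j, -1.38-0.97j, 0.71+0.33j], [1.01+0.39j, 1.21-0.10j, (-0.55+0.14j)], [-0.32-0.75j, (-0.69-0.6j), 0.37+0.22j]] + [[0.30-0.00j, (0.06-0j), (-0.5+0j)], [-0.92+0.00j, (-0.19+0j), 1.51-0.00j], [-1.48+0.00j, (-0.31+0j), 2.42-0.00j]]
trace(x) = 4.23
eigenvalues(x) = [(0.85+1.19j), (0.85-1.19j), (2.53+0j)]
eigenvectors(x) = [[-0.74+0.00j, -0.74-0.00j, -0.17+0.00j], [0.41+0.34j, 0.41-0.34j, (0.52+0j)], [(-0.4+0.04j), -0.40-0.04j, 0.84+0.00j]]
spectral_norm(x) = 5.20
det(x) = 5.39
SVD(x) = [[-0.56, 0.38, -0.74], [0.36, -0.69, -0.63], [-0.74, -0.62, 0.25]] @ diag([5.198280059737665, 2.414624699783208, 0.4297347783582841]) @ [[0.5, 0.69, -0.52], [0.05, -0.63, -0.78], [-0.86, 0.36, -0.35]]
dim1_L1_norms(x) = [4.78, 3.73, 6.95]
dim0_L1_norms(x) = [4.35, 6.62, 4.49]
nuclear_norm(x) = 8.04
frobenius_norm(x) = 5.75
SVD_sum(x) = [[-1.47, -2.01, 1.53], [0.94, 1.29, -0.98], [-1.94, -2.67, 2.03]] + [[0.04, -0.57, -0.71],  [-0.08, 1.04, 1.29],  [-0.07, 0.94, 1.16]] + [[0.27,-0.12,0.11], [0.23,-0.1,0.09], [-0.09,0.04,-0.04]]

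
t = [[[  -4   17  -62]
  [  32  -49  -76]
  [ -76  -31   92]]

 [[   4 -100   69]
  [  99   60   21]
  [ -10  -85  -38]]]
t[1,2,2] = -38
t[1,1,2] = 21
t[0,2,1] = -31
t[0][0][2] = -62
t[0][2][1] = -31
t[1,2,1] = -85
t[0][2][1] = -31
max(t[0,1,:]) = 32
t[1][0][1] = -100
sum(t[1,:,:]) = 20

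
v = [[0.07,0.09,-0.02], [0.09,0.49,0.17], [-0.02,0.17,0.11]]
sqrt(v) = [[0.21, 0.13, -0.10], [0.13, 0.66, 0.2], [-0.10, 0.20, 0.24]]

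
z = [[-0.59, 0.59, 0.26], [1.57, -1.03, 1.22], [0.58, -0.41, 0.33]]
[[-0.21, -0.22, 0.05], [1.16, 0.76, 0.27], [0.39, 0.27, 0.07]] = z@ [[0.48, 0.16, -0.11], [-0.02, -0.29, -0.13], [0.32, 0.17, 0.25]]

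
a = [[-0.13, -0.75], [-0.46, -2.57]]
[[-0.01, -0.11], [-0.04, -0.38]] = a@[[-0.13, 0.09], [0.04, 0.13]]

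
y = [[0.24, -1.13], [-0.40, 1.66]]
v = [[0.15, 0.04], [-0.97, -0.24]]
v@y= [[0.02, -0.10], [-0.14, 0.7]]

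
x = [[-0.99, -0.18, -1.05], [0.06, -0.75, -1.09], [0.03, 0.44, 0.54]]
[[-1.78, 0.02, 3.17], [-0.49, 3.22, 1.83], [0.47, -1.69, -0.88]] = x @ [[2.06, 1.54, -0.76], [1.56, -2.72, 1.13], [-0.51, -1.0, -2.50]]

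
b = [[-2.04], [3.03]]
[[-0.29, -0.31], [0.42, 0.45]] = b @ [[0.14, 0.15]]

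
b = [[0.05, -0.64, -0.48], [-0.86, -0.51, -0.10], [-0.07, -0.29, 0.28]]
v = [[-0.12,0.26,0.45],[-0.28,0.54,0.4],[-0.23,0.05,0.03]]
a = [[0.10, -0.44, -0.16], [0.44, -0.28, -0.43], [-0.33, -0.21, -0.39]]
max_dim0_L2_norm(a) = 0.6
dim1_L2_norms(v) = [0.53, 0.73, 0.24]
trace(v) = 0.45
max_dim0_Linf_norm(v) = 0.54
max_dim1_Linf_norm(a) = 0.44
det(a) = -0.11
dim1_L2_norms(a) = [0.48, 0.68, 0.55]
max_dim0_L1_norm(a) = 0.98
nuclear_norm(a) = 1.58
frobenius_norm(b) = 1.35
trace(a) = -0.57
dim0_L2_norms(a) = [0.56, 0.56, 0.6]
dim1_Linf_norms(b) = [0.64, 0.86, 0.29]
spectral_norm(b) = 1.11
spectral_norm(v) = 0.89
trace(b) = -0.18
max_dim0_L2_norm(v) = 0.6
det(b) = -0.27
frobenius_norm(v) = 0.93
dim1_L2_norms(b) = [0.8, 1.0, 0.41]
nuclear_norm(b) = 2.15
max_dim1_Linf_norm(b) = 0.86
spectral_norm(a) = 0.81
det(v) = 0.03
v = b @ a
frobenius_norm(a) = 1.00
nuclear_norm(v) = 1.26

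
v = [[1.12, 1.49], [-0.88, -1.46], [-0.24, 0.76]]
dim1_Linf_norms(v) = [1.49, 1.46, 0.76]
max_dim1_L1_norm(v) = 2.61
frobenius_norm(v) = 2.65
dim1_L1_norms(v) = [2.61, 2.34, 1.0]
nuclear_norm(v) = 3.20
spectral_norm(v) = 2.57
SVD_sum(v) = [[0.97, 1.58], [-0.89, -1.45], [0.27, 0.45]] + [[0.15, -0.09],[0.01, -0.01],[-0.51, 0.31]]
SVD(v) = [[-0.72, -0.29], [0.66, -0.02], [-0.20, 0.96]] @ diag([2.5733914324942893, 0.6271814212530438]) @ [[-0.52, -0.85], [-0.85, 0.52]]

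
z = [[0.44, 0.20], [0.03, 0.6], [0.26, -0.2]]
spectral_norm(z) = 0.67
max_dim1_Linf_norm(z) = 0.6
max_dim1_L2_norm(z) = 0.6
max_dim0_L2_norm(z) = 0.66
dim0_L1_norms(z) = [0.73, 1.0]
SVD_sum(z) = [[0.08, 0.3], [0.16, 0.56], [-0.03, -0.12]] + [[0.36, -0.10], [-0.13, 0.04], [0.29, -0.08]]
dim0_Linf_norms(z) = [0.44, 0.6]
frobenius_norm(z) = 0.84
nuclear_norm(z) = 1.17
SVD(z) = [[-0.46,  0.74], [-0.87,  -0.27], [0.18,  0.61]] @ diag([0.6746170534672136, 0.496982727236284]) @ [[-0.27, -0.96], [0.96, -0.27]]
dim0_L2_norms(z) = [0.51, 0.66]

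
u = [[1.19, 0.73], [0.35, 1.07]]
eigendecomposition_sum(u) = [[0.92, 1.18], [0.56, 0.72]] + [[0.27, -0.45], [-0.21, 0.35]]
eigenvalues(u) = [1.64, 0.62]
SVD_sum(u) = [[0.93, 0.98], [0.7, 0.74]] + [[0.26, -0.25], [-0.35, 0.33]]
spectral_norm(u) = 1.69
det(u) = 1.02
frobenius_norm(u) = 1.79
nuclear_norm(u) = 2.29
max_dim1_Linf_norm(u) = 1.19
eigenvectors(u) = [[0.85, -0.79],[0.52, 0.61]]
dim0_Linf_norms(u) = [1.19, 1.07]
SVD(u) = [[-0.80, -0.6], [-0.60, 0.8]] @ diag([1.6891852291387426, 0.6025390125622524]) @ [[-0.69, -0.73], [-0.73, 0.69]]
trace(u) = 2.26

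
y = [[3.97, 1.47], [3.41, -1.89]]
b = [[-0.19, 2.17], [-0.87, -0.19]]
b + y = [[3.78, 3.64],[2.54, -2.08]]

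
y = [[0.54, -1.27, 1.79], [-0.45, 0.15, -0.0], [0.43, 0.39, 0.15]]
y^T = [[0.54, -0.45, 0.43], [-1.27, 0.15, 0.39], [1.79, -0.00, 0.15]]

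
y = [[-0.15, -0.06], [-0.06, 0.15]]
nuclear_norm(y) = 0.32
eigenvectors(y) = [[-0.98, 0.19], [-0.19, -0.98]]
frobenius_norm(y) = 0.23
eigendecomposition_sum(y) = [[-0.16, -0.03], [-0.03, -0.01]] + [[0.01, -0.03], [-0.03, 0.16]]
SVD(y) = [[-0.93,-0.37],[-0.37,0.93]] @ diag([0.1615549442140351, 0.1615549442140351]) @ [[1.0, 0.00], [0.0, 1.0]]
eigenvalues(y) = [-0.16, 0.16]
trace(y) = 0.00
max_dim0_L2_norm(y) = 0.16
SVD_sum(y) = [[-0.15,0.0], [-0.06,0.00]] + [[0.0, -0.06], [0.00, 0.15]]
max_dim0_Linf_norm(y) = 0.15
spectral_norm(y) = 0.16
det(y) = -0.03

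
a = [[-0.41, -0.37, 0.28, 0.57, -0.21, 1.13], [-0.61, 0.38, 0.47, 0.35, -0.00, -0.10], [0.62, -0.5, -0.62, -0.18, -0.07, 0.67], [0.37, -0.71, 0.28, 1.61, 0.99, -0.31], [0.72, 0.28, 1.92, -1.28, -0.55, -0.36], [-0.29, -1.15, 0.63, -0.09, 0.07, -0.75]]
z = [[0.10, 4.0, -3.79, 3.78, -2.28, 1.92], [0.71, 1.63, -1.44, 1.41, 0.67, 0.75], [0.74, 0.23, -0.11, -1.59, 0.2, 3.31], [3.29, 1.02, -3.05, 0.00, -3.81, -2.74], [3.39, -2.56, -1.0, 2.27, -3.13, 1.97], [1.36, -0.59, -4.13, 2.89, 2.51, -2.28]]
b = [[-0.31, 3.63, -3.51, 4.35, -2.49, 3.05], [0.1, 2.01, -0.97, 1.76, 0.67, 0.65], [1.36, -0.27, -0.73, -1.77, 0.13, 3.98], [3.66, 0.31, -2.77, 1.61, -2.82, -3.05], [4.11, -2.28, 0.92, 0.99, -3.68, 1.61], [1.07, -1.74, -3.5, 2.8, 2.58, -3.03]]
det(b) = -6086.53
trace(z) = -3.79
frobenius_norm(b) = 14.55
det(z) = -3753.72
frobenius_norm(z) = 14.00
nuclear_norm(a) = 8.85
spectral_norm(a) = 2.80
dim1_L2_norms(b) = [7.75, 2.99, 4.63, 6.4, 6.33, 6.33]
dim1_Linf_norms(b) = [4.35, 2.01, 3.98, 3.66, 4.11, 3.5]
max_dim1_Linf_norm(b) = 4.35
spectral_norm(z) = 9.57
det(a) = -0.07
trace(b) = -4.13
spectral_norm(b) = 8.95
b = z + a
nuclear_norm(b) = 31.37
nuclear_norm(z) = 30.01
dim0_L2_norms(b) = [5.78, 5.06, 5.88, 6.05, 5.9, 6.83]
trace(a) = -0.34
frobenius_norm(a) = 4.19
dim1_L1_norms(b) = [17.34, 6.16, 8.24, 14.22, 13.59, 14.72]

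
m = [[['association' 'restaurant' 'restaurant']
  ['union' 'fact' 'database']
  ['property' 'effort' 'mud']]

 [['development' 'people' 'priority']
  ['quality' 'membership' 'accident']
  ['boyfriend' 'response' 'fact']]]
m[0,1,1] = 'fact'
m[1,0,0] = 'development'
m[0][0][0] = 'association'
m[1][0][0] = 'development'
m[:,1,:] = [['union', 'fact', 'database'], ['quality', 'membership', 'accident']]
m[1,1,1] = 'membership'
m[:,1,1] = ['fact', 'membership']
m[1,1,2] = 'accident'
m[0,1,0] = 'union'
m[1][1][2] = 'accident'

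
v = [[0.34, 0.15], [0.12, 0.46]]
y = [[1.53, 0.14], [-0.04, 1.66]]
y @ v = [[0.54, 0.29], [0.19, 0.76]]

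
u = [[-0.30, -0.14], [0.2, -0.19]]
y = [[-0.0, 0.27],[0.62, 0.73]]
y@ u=[[0.05, -0.05], [-0.04, -0.23]]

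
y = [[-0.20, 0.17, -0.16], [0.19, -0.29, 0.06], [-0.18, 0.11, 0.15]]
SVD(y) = [[-0.59, 0.48, -0.65], [0.72, -0.04, -0.69], [-0.36, -0.88, -0.32]] @ diag([0.48127771267068425, 0.21751877528097743, 0.07973296486860357]) @ [[0.67, -0.73, 0.17], [0.24, -0.01, -0.97], [0.71, 0.69, 0.17]]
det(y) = 0.01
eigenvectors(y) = [[0.62, -0.69, -0.37], [-0.72, -0.69, -0.03], [0.3, -0.21, 0.93]]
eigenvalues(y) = [-0.48, -0.08, 0.22]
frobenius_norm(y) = 0.53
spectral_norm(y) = 0.48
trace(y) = -0.34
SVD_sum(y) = [[-0.19,  0.21,  -0.05], [0.23,  -0.25,  0.06], [-0.12,  0.13,  -0.03]] + [[0.03, -0.0, -0.10], [-0.00, 0.0, 0.01], [-0.05, 0.00, 0.18]] + [[-0.04, -0.04, -0.01], [-0.04, -0.04, -0.01], [-0.02, -0.02, -0.00]]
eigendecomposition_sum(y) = [[-0.19, 0.21, -0.07], [0.22, -0.25, 0.08], [-0.09, 0.11, -0.03]] + [[-0.04, -0.04, -0.02], [-0.04, -0.04, -0.02], [-0.01, -0.01, -0.00]] + [[0.03,-0.01,-0.07], [0.00,-0.0,-0.01], [-0.07,0.02,0.19]]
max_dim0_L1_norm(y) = 0.57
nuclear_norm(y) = 0.78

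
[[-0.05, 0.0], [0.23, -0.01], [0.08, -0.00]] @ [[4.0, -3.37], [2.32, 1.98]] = [[-0.2, 0.17], [0.90, -0.79], [0.32, -0.27]]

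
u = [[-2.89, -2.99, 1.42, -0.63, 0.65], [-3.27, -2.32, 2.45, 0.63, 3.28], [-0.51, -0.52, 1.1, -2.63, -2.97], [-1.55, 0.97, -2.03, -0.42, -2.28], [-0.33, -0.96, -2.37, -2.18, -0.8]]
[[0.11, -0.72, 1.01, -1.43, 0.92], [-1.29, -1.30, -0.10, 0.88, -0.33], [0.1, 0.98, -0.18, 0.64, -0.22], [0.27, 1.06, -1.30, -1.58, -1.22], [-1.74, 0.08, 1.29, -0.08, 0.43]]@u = [[3.43, -1.45, 0.23, -4.58, -2.77],[6.78, 8.1, -6.13, 0.61, -6.55],[-4.32, -1.65, 1.57, 1.24, 2.53],[-0.73, -2.95, 7.65, 7.24, 12.09],[4.09, 3.86, -1.71, -3.15, -4.86]]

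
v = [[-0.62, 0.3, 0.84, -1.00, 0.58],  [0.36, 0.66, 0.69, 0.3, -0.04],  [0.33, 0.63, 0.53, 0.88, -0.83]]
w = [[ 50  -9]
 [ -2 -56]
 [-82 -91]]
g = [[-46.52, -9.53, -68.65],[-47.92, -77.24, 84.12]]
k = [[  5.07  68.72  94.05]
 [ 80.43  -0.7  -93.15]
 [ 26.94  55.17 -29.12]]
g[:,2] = [-68.65, 84.12]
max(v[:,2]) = 0.837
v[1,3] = 0.299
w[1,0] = -2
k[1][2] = -93.15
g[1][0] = -47.92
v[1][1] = 0.661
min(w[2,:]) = -91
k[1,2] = -93.15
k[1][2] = -93.15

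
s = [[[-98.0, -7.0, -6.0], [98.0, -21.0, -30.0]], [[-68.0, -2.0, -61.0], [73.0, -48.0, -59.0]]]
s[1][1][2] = -59.0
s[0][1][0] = 98.0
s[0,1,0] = 98.0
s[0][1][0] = 98.0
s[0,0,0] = -98.0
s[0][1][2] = -30.0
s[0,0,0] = -98.0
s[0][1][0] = 98.0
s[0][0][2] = -6.0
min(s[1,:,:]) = -68.0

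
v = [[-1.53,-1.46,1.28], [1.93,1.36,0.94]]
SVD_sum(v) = [[-1.69, -1.38, 0.14], [1.77, 1.44, -0.15]] + [[0.16, -0.08, 1.14], [0.16, -0.08, 1.09]]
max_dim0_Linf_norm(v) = 1.93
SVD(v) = [[-0.69,  0.72], [0.72,  0.69]] @ diag([3.166043571854701, 1.5953582986644494]) @ [[0.77, 0.63, -0.06], [0.14, -0.07, 0.99]]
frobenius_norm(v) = 3.55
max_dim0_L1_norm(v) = 3.46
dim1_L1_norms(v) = [4.27, 4.23]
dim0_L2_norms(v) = [2.46, 2.0, 1.59]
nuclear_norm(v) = 4.76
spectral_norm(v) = 3.17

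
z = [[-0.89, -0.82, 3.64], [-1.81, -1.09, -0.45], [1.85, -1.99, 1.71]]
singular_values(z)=[4.37, 2.73, 1.76]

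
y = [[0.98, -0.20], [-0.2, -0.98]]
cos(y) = [[0.54, 0.00], [0.0, 0.54]]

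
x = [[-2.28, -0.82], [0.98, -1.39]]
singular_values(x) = [2.5, 1.59]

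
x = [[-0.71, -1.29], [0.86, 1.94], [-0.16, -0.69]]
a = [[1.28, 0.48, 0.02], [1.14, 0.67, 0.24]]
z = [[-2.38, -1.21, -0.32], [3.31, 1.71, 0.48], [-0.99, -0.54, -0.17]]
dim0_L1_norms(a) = [2.42, 1.15, 0.26]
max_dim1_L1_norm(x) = 2.8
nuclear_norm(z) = 4.81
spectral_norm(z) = 4.76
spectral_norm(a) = 1.90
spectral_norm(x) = 2.67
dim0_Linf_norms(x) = [0.86, 1.94]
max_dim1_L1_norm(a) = 2.05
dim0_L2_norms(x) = [1.13, 2.43]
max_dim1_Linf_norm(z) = 3.31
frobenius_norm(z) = 4.76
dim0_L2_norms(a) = [1.71, 0.82, 0.24]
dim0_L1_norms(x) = [1.73, 3.92]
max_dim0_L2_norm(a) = 1.71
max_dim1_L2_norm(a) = 1.37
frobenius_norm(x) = 2.68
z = x @ a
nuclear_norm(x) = 2.85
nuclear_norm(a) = 2.13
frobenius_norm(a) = 1.92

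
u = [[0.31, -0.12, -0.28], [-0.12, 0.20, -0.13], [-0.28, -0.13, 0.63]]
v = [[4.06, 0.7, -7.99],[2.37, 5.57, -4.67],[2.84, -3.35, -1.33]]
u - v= [[-3.75, -0.82, 7.71], [-2.49, -5.37, 4.54], [-3.12, 3.22, 1.96]]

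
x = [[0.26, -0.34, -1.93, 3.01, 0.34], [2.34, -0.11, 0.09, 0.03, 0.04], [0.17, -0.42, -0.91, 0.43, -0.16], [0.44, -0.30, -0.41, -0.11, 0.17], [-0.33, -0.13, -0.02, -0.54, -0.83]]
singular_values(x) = [3.78, 2.39, 1.04, 0.58, 0.0]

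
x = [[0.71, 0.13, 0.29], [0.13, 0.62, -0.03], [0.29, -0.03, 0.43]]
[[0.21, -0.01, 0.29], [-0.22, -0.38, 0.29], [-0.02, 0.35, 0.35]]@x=[[0.23, 0.01, 0.19], [-0.12, -0.27, 0.07], [0.13, 0.2, 0.13]]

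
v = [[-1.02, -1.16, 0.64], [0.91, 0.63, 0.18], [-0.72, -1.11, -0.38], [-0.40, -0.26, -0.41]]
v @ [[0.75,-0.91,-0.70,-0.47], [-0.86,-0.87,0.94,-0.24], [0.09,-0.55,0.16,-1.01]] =[[0.29, 1.59, -0.27, 0.11], [0.16, -1.48, -0.02, -0.76], [0.38, 1.83, -0.60, 0.99], [-0.11, 0.82, -0.03, 0.66]]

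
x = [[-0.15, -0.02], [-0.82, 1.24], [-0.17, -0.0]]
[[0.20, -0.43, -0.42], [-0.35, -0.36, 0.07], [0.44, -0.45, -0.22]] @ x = [[0.39, -0.54], [0.34, -0.44], [0.34, -0.57]]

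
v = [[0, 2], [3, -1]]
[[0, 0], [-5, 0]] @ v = [[0, 0], [0, -10]]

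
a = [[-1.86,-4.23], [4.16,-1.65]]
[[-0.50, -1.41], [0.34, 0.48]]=a @ [[0.11,0.21], [0.07,0.24]]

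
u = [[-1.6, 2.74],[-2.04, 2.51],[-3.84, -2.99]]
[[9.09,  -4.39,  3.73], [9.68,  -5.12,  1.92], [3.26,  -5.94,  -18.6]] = u @[[-2.36, 1.92, 2.6], [1.94, -0.48, 2.88]]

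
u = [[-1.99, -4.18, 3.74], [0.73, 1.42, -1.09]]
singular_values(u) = [6.26, 0.15]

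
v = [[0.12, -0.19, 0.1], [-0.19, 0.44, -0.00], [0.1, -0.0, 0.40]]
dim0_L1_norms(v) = [0.41, 0.63, 0.5]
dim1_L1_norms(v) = [0.41, 0.63, 0.5]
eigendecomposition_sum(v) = [[0.01, 0.0, -0.00], [0.0, 0.0, -0.0], [-0.00, -0.00, 0.00]] + [[0.11, -0.2, 0.08], [-0.20, 0.38, -0.14], [0.08, -0.14, 0.05]] + [[0.00,  0.01,  0.02],[0.01,  0.06,  0.14],[0.02,  0.14,  0.35]]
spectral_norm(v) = 0.54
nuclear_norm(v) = 0.96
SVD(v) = [[0.45, 0.07, -0.89], [-0.84, 0.38, -0.39], [0.32, 0.92, 0.23]] @ diag([0.5424737417655858, 0.4072047469009134, 0.010321511333500729]) @ [[0.45, -0.84, 0.32], [0.07, 0.38, 0.92], [-0.89, -0.39, 0.23]]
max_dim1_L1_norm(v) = 0.63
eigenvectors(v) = [[-0.89, -0.45, 0.07],[-0.39, 0.84, 0.38],[0.23, -0.32, 0.92]]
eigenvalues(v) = [0.01, 0.54, 0.41]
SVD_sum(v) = [[0.11, -0.2, 0.08], [-0.2, 0.38, -0.14], [0.08, -0.14, 0.05]] + [[0.0, 0.01, 0.02], [0.01, 0.06, 0.14], [0.02, 0.14, 0.35]] + [[0.01, 0.00, -0.00],[0.00, 0.0, -0.00],[-0.0, -0.0, 0.0]]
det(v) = 0.00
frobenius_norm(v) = 0.68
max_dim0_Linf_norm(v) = 0.44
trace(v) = 0.96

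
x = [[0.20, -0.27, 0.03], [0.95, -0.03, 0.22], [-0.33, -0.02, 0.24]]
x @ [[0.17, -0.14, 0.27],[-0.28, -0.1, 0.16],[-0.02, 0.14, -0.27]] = [[0.11, 0.00, 0.00], [0.17, -0.1, 0.19], [-0.06, 0.08, -0.16]]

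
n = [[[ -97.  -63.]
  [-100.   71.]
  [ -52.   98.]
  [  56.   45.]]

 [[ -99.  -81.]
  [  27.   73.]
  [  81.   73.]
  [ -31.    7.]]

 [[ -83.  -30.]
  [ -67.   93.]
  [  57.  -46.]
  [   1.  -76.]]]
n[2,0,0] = -83.0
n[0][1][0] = -100.0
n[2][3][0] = 1.0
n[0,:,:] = [[-97.0, -63.0], [-100.0, 71.0], [-52.0, 98.0], [56.0, 45.0]]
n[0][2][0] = -52.0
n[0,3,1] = 45.0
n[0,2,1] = 98.0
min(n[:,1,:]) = -100.0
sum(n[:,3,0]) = 26.0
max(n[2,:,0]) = 57.0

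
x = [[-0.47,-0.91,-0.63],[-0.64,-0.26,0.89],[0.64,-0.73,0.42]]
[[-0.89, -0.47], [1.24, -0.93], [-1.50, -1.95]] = x @[[-1.43, -0.61], [1.22, 1.54], [0.72, -1.03]]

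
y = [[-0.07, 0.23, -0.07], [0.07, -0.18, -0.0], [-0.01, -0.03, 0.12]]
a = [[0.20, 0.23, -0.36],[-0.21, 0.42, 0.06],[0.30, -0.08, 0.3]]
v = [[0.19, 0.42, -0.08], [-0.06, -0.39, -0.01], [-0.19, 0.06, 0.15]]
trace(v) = -0.05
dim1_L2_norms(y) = [0.25, 0.19, 0.12]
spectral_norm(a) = 0.57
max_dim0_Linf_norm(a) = 0.42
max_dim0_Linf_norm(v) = 0.42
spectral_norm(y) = 0.32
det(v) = -0.00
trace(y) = -0.13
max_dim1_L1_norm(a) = 0.79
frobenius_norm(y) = 0.34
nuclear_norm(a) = 1.35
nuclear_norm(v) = 0.87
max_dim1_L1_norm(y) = 0.37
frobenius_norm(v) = 0.66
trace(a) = 0.92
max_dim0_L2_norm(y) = 0.29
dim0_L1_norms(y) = [0.15, 0.44, 0.19]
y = v @ a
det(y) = -0.00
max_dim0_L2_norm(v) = 0.58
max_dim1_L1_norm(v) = 0.69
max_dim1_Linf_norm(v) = 0.42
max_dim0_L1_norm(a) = 0.73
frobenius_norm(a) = 0.80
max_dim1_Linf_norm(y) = 0.23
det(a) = 0.08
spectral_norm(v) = 0.60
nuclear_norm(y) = 0.44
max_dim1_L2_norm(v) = 0.47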